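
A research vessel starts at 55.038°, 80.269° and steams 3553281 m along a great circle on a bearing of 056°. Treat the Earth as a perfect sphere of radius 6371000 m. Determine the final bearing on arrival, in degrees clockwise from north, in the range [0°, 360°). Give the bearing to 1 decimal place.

final bearing 108.8°

δ = 3553281/6371000 = 0.557727 rad (31.9554°).
Converting: φ₁ = 0.960594 rad, θ = 0.977384 rad.
Destination latitude: φ₂ = arcsin( sin φ₁ cos δ + cos φ₁ sin δ cos θ ) = arcsin(0.864934) = 59.875°.
For the longitude increment, Δλ = atan2( sin θ sin δ cos φ₁, cos δ − sin φ₁ sin φ₂ ) = atan2(0.251433, 0.139619) = 60.957°.
λ₂ = 80.269° + 60.957° = 141.226°.
The forward bearing on arrival equals the back-azimuth from the destination plus 180°.
Back-azimuth from P₂ (59.9°, 141.2°) to P₁ (55.0°, 80.3°), with Δλ' = λ₁ − λ₂ = -61.0°: atan2( sin Δλ' cos φ₁ , cos φ₂ sin φ₁ − sin φ₂ cos φ₁ cos Δλ' ) = 288.8°.
Final bearing = (288.8° + 180°) mod 360° = 108.8°.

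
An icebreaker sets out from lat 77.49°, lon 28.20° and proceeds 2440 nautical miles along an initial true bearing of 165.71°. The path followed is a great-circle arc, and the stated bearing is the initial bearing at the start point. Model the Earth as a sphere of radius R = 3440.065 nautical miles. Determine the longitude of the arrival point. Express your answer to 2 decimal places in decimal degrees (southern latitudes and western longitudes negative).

longitude 39.84°

Angular distance δ = d/R = 2440 / 3440.065 = 0.709289 rad.
Start latitude φ₁ = 1.352456 rad; initial bearing θ = 2.892185 rad.
sin φ₂ = sin φ₁ cos δ + cos φ₁ sin δ cos θ = (0.976258)(0.758825) + (0.216610)(0.651294)(-0.969059) = 0.604098
φ₂ = asin(0.604098) = 0.648633 rad = 37.16°.
Then Δλ = atan2(0.034822, 0.169070) = 0.203122 rad, from sin θ sin δ cos φ₁ over cos δ − sin φ₁ sin φ₂.
λ₂ = λ₁ + Δλ = 39.84°.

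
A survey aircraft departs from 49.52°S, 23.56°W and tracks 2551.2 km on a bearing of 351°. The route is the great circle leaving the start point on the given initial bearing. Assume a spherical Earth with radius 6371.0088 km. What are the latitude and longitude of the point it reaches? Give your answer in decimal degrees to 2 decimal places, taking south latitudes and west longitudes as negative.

latitude -26.78°, longitude -27.48°

Central angle δ = d/R = 0.400439 rad.
Start latitude φ₁ = -0.864287 rad; initial bearing θ = 6.126106 rad.
Destination latitude: φ₂ = arcsin( sin φ₁ cos δ + cos φ₁ sin δ cos θ ) = arcsin(-0.450509) = -26.78°.
Δλ = atan2( sin θ sin δ cos φ₁ , cos δ − sin φ₁ sin φ₂ ) = atan2(-0.039588, 0.578218) = -0.068359 rad = -3.92°.
Hence λ₂ = -23.56° + -3.92° = -27.48°.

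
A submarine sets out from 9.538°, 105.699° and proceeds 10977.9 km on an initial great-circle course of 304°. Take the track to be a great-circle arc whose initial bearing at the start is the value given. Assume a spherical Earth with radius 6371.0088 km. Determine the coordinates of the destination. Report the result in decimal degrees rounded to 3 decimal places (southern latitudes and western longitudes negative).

latitude 31.328°, longitude -0.703°

δ = 10977.9/6371.0088 = 1.723102 rad (98.7265°).
Start latitude φ₁ = 0.166470 rad; initial bearing θ = 5.305801 rad.
sin φ₂ = sin φ₁ cos δ + cos φ₁ sin δ cos θ = (0.165702)(-0.151718) + (0.986176)(0.988424)(0.559193) = 0.519939
φ₂ = asin(0.519939) = 0.546779 rad = 31.328°.
Δλ = atan2( sin θ sin δ cos φ₁ , cos δ − sin φ₁ sin φ₂ ) = atan2(-0.808112, -0.237873) = -1.857067 rad = -106.402°.
Hence λ₂ = 105.699° + -106.402° = -0.703°.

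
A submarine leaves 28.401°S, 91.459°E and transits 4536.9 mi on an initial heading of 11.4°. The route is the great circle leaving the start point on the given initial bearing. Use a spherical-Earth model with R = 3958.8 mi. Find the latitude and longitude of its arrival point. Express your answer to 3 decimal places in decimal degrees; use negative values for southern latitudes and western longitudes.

latitude 36.132°, longitude 104.343°

δ = 4536.9/3958.8 = 1.146029 rad (65.6626°).
Start latitude φ₁ = -0.495691 rad; initial bearing θ = 0.198968 rad.
Destination latitude: φ₂ = arcsin( sin φ₁ cos δ + cos φ₁ sin δ cos θ ) = arcsin(0.589643) = 36.132°.
Then Δλ = atan2(0.158417, 0.692566) = 0.224870 rad, from sin θ sin δ cos φ₁ over cos δ − sin φ₁ sin φ₂.
λ₂ = λ₁ + Δλ = 104.343°.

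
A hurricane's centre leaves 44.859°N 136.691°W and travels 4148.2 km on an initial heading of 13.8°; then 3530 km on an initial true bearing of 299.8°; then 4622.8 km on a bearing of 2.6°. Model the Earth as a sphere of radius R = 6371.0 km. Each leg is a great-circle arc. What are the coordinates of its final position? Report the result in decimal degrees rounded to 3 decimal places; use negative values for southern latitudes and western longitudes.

Apply the spherical direct solution leg by leg, carrying full precision between legs.
Leg 1: from (44.859°, -136.691°), δ = 4148.2/6371 = 0.651107 rad, θ = 13.8° → φ = 78.032°, λ = -92.492°.
Leg 2: from (78.032°, -92.492°), δ = 3530/6371 = 0.554073 rad, θ = 299.8° → φ = 62.391°, λ = 167.636°.
Leg 3: from (62.391°, 167.636°), δ = 4622.8/6371 = 0.725600 rad, θ = 2.6° → φ = 75.961°, λ = -19.492°.

latitude 75.961°, longitude -19.492°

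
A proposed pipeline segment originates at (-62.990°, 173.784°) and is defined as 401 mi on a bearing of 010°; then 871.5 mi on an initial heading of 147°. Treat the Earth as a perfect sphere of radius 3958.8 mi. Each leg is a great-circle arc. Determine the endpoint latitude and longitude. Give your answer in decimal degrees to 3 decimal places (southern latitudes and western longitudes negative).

latitude -66.909°, longitude -166.703°

Apply the spherical direct solution leg by leg, carrying full precision between legs.
Leg 1: from (-62.990°, 173.784°), δ = 401/3958.8 = 0.101293 rad, θ = 10° → φ = -57.260°, λ = 175.645°.
Leg 2: from (-57.260°, 175.645°), δ = 871.5/3958.8 = 0.220142 rad, θ = 147° → φ = -66.909°, λ = -166.703°.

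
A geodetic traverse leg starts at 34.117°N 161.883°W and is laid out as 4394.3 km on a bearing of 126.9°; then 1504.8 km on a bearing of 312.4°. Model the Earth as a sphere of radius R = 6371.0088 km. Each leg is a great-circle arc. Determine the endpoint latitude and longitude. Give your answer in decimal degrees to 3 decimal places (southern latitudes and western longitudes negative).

Apply the spherical direct solution leg by leg, carrying full precision between legs.
Leg 1: from (34.117°, -161.883°), δ = 4394.3/6371.0088 = 0.689734 rad, θ = 126.9° → φ = 6.682°, λ = -131.063°.
Leg 2: from (6.682°, -131.063°), δ = 1504.8/6371.0088 = 0.236195 rad, θ = 312.4° → φ = 15.655°, λ = -141.401°.

latitude 15.655°, longitude -141.401°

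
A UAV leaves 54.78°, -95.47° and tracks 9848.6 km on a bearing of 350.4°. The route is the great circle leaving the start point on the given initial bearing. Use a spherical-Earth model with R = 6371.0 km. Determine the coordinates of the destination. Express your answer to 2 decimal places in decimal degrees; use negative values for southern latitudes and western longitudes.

The arc subtends δ = 9848.6/6371 = 1.545848 rad at the centre.
Converting: φ₁ = 0.956091 rad, θ = 6.115634 rad.
Applying the spherical law of cosines for sides, sin φ₂ = sin φ₁ cos δ + cos φ₁ sin δ cos θ = 0.588843, so φ₂ = 36.07°.
For the longitude increment, Δλ = atan2( sin θ sin δ cos φ₁, cos δ − sin φ₁ sin φ₂ ) = atan2(-0.096149, -0.456106) = -168.10°.
λ₂ = -95.47° + -168.10° = -263.57°, normalized to (−180°, 180°] → 96.43°.

latitude 36.07°, longitude 96.43°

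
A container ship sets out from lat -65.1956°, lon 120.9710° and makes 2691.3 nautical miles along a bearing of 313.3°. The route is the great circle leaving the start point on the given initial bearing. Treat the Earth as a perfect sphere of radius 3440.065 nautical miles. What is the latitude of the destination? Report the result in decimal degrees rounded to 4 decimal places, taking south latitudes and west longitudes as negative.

latitude -26.1684°

δ = 2691.3/3440.065 = 0.782340 rad (44.8248°).
Start latitude φ₁ = -1.137878 rad; initial bearing θ = 5.468117 rad.
Applying the spherical law of cosines for sides, sin φ₂ = sin φ₁ cos δ + cos φ₁ sin δ cos θ = -0.441010, so φ₂ = -26.1684°.
For the longitude increment, Δλ = atan2( sin θ sin δ cos φ₁, cos δ − sin φ₁ sin φ₂ ) = atan2(-0.215230, 0.308941) = -34.8638°.
Hence λ₂ = 120.9710° + -34.8638° = 86.1072°.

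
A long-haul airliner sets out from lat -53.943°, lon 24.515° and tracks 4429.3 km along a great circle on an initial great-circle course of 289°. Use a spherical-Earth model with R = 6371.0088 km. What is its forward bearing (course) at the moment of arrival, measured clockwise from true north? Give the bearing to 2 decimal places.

final bearing 320.07°

Angular distance δ = d/R = 4429.3 / 6371.0088 = 0.695227 rad.
Start latitude φ₁ = -0.941483 rad; initial bearing θ = 5.044002 rad.
Destination latitude: φ₂ = arcsin( sin φ₁ cos δ + cos φ₁ sin δ cos θ ) = arcsin(-0.498053) = -29.871°.
Δλ = atan2( sin θ sin δ cos φ₁ , cos δ − sin φ₁ sin φ₂ ) = atan2(-0.356486, 0.365266) = -0.773234 rad = -44.303°.
λ₂ = λ₁ + Δλ = -19.788°.
The forward bearing on arrival equals the back-azimuth from the destination plus 180°.
Back-azimuth from P₂ (-29.87°, -19.79°) to P₁ (-53.94°, 24.52°), with Δλ' = λ₁ − λ₂ = 44.30°: atan2( sin Δλ' cos φ₁ , cos φ₂ sin φ₁ − sin φ₂ cos φ₁ cos Δλ' ) = 140.07°.
Final bearing = (140.07° + 180°) mod 360° = 320.07°.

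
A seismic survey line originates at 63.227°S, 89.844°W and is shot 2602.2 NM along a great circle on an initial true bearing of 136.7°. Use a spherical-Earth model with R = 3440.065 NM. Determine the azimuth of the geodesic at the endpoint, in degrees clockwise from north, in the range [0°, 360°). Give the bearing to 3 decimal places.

final bearing 39.532°

The arc subtends δ = 2602.2/3440.065 = 0.756439 rad at the centre.
Converting: φ₁ = -1.103519 rad, θ = 2.385865 rad.
Destination latitude: φ₂ = arcsin( sin φ₁ cos δ + cos φ₁ sin δ cos θ ) = arcsin(-0.874320) = -60.965°.
For the longitude increment, Δλ = atan2( sin θ sin δ cos φ₁, cos δ − sin φ₁ sin φ₂ ) = atan2(0.212031, -0.053307) = 104.112°.
λ₂ = λ₁ + Δλ = 14.268°.
The forward bearing on arrival equals the back-azimuth from the destination plus 180°.
Back-azimuth from P₂ (-60.965°, 14.268°) to P₁ (-63.227°, -89.844°), with Δλ' = λ₁ − λ₂ = -104.112°: atan2( sin Δλ' cos φ₁ , cos φ₂ sin φ₁ − sin φ₂ cos φ₁ cos Δλ' ) = 219.532°.
Final bearing = (219.532° + 180°) mod 360° = 39.532°.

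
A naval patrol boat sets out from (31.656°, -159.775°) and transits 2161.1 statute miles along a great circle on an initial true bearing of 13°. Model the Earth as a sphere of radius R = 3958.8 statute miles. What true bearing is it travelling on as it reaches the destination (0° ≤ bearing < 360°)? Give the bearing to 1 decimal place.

Central angle δ = d/R = 0.545898 rad.
Converting: φ₁ = 0.552501 rad, θ = 0.226893 rad.
Destination latitude: φ₂ = arcsin( sin φ₁ cos δ + cos φ₁ sin δ cos θ ) = arcsin(0.879153) = 61.540°.
For the longitude increment, Δλ = atan2( sin θ sin δ cos φ₁, cos δ − sin φ₁ sin φ₂ ) = atan2(0.099414, 0.393266) = 14.187°.
λ₂ = -159.775° + 14.187° = -145.588°.
The forward bearing on arrival equals the back-azimuth from the destination plus 180°.
Back-azimuth from P₂ (61.5°, -145.6°) to P₁ (31.7°, -159.8°), with Δλ' = λ₁ − λ₂ = -14.2°: atan2( sin Δλ' cos φ₁ , cos φ₂ sin φ₁ − sin φ₂ cos φ₁ cos Δλ' ) = 203.7°.
Final bearing = (203.7° + 180°) mod 360° = 23.7°.

final bearing 23.7°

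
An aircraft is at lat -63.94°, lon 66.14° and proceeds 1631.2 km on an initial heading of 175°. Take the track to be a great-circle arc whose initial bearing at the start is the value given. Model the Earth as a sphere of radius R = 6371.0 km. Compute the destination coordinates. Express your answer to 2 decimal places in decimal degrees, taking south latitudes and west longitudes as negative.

latitude -78.49°, longitude 72.49°

The arc subtends δ = 1631.2/6371 = 0.256035 rad at the centre.
Converting: φ₁ = -1.115964 rad, θ = 3.054326 rad.
sin φ₂ = sin φ₁ cos δ + cos φ₁ sin δ cos θ = (-0.898334)(0.967402) + (0.439312)(0.253247)(-0.996195) = -0.979881
φ₂ = asin(-0.979881) = -1.369866 rad = -78.49°.
Δλ = atan2( sin θ sin δ cos φ₁ , cos δ − sin φ₁ sin φ₂ ) = atan2(0.009696, 0.087140) = 0.110818 rad = 6.35°.
λ₂ = λ₁ + Δλ = 72.49°.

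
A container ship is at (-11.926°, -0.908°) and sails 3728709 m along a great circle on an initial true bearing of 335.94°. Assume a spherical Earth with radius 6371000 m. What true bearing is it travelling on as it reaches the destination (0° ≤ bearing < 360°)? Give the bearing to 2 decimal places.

final bearing 335.09°

δ = 3728709/6371000 = 0.585263 rad (33.5331°).
Start latitude φ₁ = -0.208148 rad; initial bearing θ = 5.863259 rad.
sin φ₂ = sin φ₁ cos δ + cos φ₁ sin δ cos θ = (-0.206648)(0.833567) + (0.978415)(0.552418)(0.913119) = 0.321281
φ₂ = asin(0.321281) = 0.327082 rad = 18.740°.
Δλ = atan2( sin θ sin δ cos φ₁ , cos δ − sin φ₁ sin φ₂ ) = atan2(-0.220356, 0.899959) = -0.240127 rad = -13.758°.
λ₂ = λ₁ + Δλ = -14.666°.
The forward bearing on arrival equals the back-azimuth from the destination plus 180°.
Back-azimuth from P₂ (18.74°, -14.67°) to P₁ (-11.93°, -0.91°), with Δλ' = λ₁ − λ₂ = 13.76°: atan2( sin Δλ' cos φ₁ , cos φ₂ sin φ₁ − sin φ₂ cos φ₁ cos Δλ' ) = 155.09°.
Final bearing = (155.09° + 180°) mod 360° = 335.09°.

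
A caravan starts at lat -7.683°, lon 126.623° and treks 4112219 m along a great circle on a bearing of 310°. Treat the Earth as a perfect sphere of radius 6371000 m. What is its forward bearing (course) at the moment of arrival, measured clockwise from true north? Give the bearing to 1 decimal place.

δ = 4112219/6371000 = 0.645459 rad (36.9821°).
Converting: φ₁ = -0.134094 rad, θ = 5.410521 rad.
Applying the spherical law of cosines for sides, sin φ₂ = sin φ₁ cos δ + cos φ₁ sin δ cos θ = 0.276411, so φ₂ = 16.046°.
Δλ = atan2( sin θ sin δ cos φ₁ , cos δ − sin φ₁ sin φ₂ ) = atan2(-0.456689, 0.835778) = -0.500093 rad = -28.653°.
Hence λ₂ = 126.623° + -28.653° = 97.970°.
The forward bearing on arrival equals the back-azimuth from the destination plus 180°.
Back-azimuth from P₂ (16.0°, 98.0°) to P₁ (-7.7°, 126.6°), with Δλ' = λ₁ − λ₂ = 28.7°: atan2( sin Δλ' cos φ₁ , cos φ₂ sin φ₁ − sin φ₂ cos φ₁ cos Δλ' ) = 127.8°.
Final bearing = (127.8° + 180°) mod 360° = 307.8°.

final bearing 307.8°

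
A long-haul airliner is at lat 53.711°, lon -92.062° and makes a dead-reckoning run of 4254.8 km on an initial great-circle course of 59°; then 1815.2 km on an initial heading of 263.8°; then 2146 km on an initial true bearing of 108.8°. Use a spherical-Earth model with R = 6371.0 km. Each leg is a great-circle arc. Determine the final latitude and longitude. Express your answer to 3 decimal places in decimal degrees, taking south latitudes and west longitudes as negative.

Apply the spherical direct solution leg by leg, carrying full precision between legs.
Leg 1: from (53.711°, -92.062°), δ = 4254.8/6371 = 0.667839 rad, θ = 59° → φ = 55.250°, λ = -23.423°.
Leg 2: from (55.250°, -23.423°), δ = 1815.2/6371 = 0.284916 rad, θ = 263.8° → φ = 50.464°, λ = -49.461°.
Leg 3: from (50.464°, -49.461°), δ = 2146/6371 = 0.336839 rad, θ = 108.8° → φ = 41.306°, λ = -24.847°.

latitude 41.306°, longitude -24.847°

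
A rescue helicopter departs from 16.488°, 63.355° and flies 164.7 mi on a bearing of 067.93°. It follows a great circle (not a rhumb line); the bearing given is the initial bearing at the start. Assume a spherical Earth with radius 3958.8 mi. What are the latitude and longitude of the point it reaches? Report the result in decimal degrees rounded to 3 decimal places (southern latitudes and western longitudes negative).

latitude 17.371°, longitude 65.670°

δ = 164.7/3958.8 = 0.041604 rad (2.3837°).
Start latitude φ₁ = 0.287770 rad; initial bearing θ = 1.185602 rad.
Applying the spherical law of cosines for sides, sin φ₂ = sin φ₁ cos δ + cos φ₁ sin δ cos θ = 0.298554, so φ₂ = 17.371°.
Δλ = atan2( sin θ sin δ cos φ₁ , cos δ − sin φ₁ sin φ₂ ) = atan2(0.036959, 0.914401) = 0.040397 rad = 2.315°.
λ₂ = λ₁ + Δλ = 65.670°.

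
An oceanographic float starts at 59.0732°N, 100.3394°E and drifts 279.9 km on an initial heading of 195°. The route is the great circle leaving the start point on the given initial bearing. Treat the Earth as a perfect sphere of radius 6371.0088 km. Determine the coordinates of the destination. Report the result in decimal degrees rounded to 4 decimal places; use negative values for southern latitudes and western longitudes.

latitude 56.6360°, longitude 99.1551°

Angular distance δ = d/R = 279.9 / 6371.0088 = 0.043933 rad.
Converting: φ₁ = 1.031022 rad, θ = 3.403392 rad.
Applying the spherical law of cosines for sides, sin φ₂ = sin φ₁ cos δ + cos φ₁ sin δ cos θ = 0.835194, so φ₂ = 56.6360°.
Then Δλ = atan2(-0.005842, 0.282585) = -0.020671 rad, from sin θ sin δ cos φ₁ over cos δ − sin φ₁ sin φ₂.
Hence λ₂ = 100.3394° + -1.1843° = 99.1551°.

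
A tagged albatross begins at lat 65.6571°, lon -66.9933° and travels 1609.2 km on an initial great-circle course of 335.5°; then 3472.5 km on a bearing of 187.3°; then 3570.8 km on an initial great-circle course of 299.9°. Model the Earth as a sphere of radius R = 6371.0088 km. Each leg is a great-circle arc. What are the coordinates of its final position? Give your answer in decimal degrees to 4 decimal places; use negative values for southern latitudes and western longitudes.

Apply the spherical direct solution leg by leg, carrying full precision between legs.
Leg 1: from (65.6571°, -66.9933°), δ = 1609.2/6371.0088 = 0.252582 rad, θ = 335.5° → φ = 77.4012°, λ = -95.3602°.
Leg 2: from (77.4012°, -95.3602°), δ = 3472.5/6371.0088 = 0.545047 rad, θ = 187.3° → φ = 46.2482°, λ = -100.8266°.
Leg 3: from (46.2482°, -100.8266°), δ = 3570.8/6371.0088 = 0.560476 rad, θ = 299.9° → φ = 52.6624°, λ = -150.2742°.

latitude 52.6624°, longitude -150.2742°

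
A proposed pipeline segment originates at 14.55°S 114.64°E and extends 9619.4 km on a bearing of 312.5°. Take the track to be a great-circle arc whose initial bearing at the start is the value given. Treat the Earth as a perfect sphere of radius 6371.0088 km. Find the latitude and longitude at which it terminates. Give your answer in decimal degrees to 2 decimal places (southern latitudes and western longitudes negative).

latitude 39.60°, longitude 41.88°

The arc subtends δ = 9619.4/6371.0088 = 1.509871 rad at the centre.
With φ₁ = -14.55° = -0.253945 rad and θ = 312.5° = 5.454154 rad:
Destination latitude: φ₂ = arcsin( sin φ₁ cos δ + cos φ₁ sin δ cos θ ) = arcsin(0.637413) = 39.60°.
For the longitude increment, Δλ = atan2( sin θ sin δ cos φ₁, cos δ − sin φ₁ sin φ₂ ) = atan2(-0.712308, 0.221022) = -72.76°.
λ₂ = λ₁ + Δλ = 41.88°.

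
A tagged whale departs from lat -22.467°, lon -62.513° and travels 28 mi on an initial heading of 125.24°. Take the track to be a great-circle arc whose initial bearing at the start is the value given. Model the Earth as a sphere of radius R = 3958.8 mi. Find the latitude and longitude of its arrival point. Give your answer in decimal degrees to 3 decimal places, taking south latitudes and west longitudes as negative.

latitude -22.700°, longitude -62.154°

The arc subtends δ = 28/3958.8 = 0.007073 rad at the centre.
Start latitude φ₁ = -0.392123 rad; initial bearing θ = 2.185850 rad.
Applying the spherical law of cosines for sides, sin φ₂ = sin φ₁ cos δ + cos φ₁ sin δ cos θ = -0.385913, so φ₂ = -22.700°.
For the longitude increment, Δλ = atan2( sin θ sin δ cos φ₁, cos δ − sin φ₁ sin φ₂ ) = atan2(0.005338, 0.852498) = 0.359°.
λ₂ = λ₁ + Δλ = -62.154°.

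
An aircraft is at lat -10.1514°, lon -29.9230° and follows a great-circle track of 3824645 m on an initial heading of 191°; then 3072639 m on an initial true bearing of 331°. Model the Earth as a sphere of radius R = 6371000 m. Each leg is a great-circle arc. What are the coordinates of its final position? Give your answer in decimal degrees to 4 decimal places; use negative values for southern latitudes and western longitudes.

Apply the spherical direct solution leg by leg, carrying full precision between legs.
Leg 1: from (-10.1514°, -29.9230°), δ = 3824645/6371000 = 0.600321 rad, θ = 191° → φ = -43.7316°, λ = -38.5019°.
Leg 2: from (-43.7316°, -38.5019°), δ = 3072639/6371000 = 0.482285 rad, θ = 331° → φ = -18.6213°, λ = -52.2279°.

latitude -18.6213°, longitude -52.2279°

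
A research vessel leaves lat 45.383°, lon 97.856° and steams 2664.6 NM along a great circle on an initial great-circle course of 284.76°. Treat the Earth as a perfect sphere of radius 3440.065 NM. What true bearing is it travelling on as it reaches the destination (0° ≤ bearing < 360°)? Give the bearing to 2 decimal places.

final bearing 241.42°

The arc subtends δ = 2664.6/3440.065 = 0.774578 rad at the centre.
With φ₁ = 45.383° = 0.792083 rad and θ = 284.76° = 4.970000 rad:
Applying the spherical law of cosines for sides, sin φ₂ = sin φ₁ cos δ + cos φ₁ sin δ cos θ = 0.633902, so φ₂ = 39.339°.
Then Δλ = atan2(-0.475034, 0.263493) = -1.064365 rad, from sin θ sin δ cos φ₁ over cos δ − sin φ₁ sin φ₂.
λ₂ = 97.856° + -60.984° = 36.872°.
The forward bearing on arrival equals the back-azimuth from the destination plus 180°.
Back-azimuth from P₂ (39.34°, 36.87°) to P₁ (45.38°, 97.86°), with Δλ' = λ₁ − λ₂ = 60.98°: atan2( sin Δλ' cos φ₁ , cos φ₂ sin φ₁ − sin φ₂ cos φ₁ cos Δλ' ) = 61.42°.
Final bearing = (61.42° + 180°) mod 360° = 241.42°.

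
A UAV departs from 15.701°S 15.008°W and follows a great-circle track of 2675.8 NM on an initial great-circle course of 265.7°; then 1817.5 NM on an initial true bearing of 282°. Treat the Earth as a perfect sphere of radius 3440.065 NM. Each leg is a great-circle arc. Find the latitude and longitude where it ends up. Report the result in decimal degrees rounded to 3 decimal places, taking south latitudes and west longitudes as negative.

Apply the spherical direct solution leg by leg, carrying full precision between legs.
Leg 1: from (-15.701°, -15.008°), δ = 2675.8/3440.065 = 0.777834 rad, θ = 265.7° → φ = -14.090°, λ = -61.184°.
Leg 2: from (-14.090°, -61.184°), δ = 1817.5/3440.065 = 0.528333 rad, θ = 282° → φ = -6.235°, λ = -90.920°.

latitude -6.235°, longitude -90.920°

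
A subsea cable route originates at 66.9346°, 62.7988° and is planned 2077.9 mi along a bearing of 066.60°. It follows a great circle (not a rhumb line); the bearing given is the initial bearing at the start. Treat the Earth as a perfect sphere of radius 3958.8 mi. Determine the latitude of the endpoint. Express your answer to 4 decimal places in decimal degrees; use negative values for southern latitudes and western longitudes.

latitude 60.9473°

Central angle δ = d/R = 0.524881 rad.
Start latitude φ₁ = 1.168229 rad; initial bearing θ = 1.162389 rad.
Applying the spherical law of cosines for sides, sin φ₂ = sin φ₁ cos δ + cos φ₁ sin δ cos θ = 0.874174, so φ₂ = 60.9473°.
For the longitude increment, Δλ = atan2( sin θ sin δ cos φ₁, cos δ − sin φ₁ sin φ₂ ) = atan2(0.180179, 0.061093) = 71.2699°.
λ₂ = λ₁ + Δλ = 134.0687°.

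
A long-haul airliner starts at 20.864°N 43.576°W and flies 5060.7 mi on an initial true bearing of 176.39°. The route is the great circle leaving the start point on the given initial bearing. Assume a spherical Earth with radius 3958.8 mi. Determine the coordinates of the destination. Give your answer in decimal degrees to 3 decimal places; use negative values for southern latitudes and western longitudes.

latitude -52.213°, longitude -37.929°

The arc subtends δ = 5060.7/3958.8 = 1.278342 rad at the centre.
Converting: φ₁ = 0.364145 rad, θ = 3.078586 rad.
sin φ₂ = sin φ₁ cos δ + cos φ₁ sin δ cos θ = (0.356151)(0.288303) + (0.934428)(0.957539)(-0.998016) = -0.790297
φ₂ = asin(-0.790297) = -0.911293 rad = -52.213°.
For the longitude increment, Δλ = atan2( sin θ sin δ cos φ₁, cos δ − sin φ₁ sin φ₂ ) = atan2(0.056338, 0.569768) = 5.647°.
λ₂ = -43.576° + 5.647° = -37.929°.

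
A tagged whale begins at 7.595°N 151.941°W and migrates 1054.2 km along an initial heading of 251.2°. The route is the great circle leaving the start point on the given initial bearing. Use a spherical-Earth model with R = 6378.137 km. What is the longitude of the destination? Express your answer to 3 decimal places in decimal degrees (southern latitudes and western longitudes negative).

δ = 1054.2/6378.137 = 0.165283 rad (9.4700°).
With φ₁ = 7.595° = 0.132558 rad and θ = 251.2° = 4.384267 rad:
Destination latitude: φ₂ = arcsin( sin φ₁ cos δ + cos φ₁ sin δ cos θ ) = arcsin(0.077811) = 4.463°.
Δλ = atan2( sin θ sin δ cos φ₁ , cos δ − sin φ₁ sin φ₂ ) = atan2(-0.154388, 0.976088) = -0.156870 rad = -8.988°.
Hence λ₂ = -151.941° + -8.988° = -160.929°.

longitude -160.929°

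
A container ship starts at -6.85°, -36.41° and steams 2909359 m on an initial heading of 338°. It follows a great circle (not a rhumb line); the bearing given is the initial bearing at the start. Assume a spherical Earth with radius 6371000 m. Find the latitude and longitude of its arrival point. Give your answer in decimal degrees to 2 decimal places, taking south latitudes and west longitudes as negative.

latitude 17.39°, longitude -46.38°

The arc subtends δ = 2909359/6371000 = 0.456657 rad at the centre.
With φ₁ = -6.85° = -0.119555 rad and θ = 338° = 5.899213 rad:
Destination latitude: φ₂ = arcsin( sin φ₁ cos δ + cos φ₁ sin δ cos θ ) = arcsin(0.298874) = 17.39°.
Then Δλ = atan2(-0.164004, 0.933179) = -0.173971 rad, from sin θ sin δ cos φ₁ over cos δ − sin φ₁ sin φ₂.
Hence λ₂ = -36.41° + -9.97° = -46.38°.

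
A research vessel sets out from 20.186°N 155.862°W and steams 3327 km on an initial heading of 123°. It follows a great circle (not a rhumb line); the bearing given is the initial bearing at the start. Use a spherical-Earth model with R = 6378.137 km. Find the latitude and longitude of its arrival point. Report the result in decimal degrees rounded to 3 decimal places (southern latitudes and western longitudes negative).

latitude 2.548°, longitude -131.134°

δ = 3327/6378.137 = 0.521626 rad (29.8869°).
Start latitude φ₁ = 0.352312 rad; initial bearing θ = 2.146755 rad.
sin φ₂ = sin φ₁ cos δ + cos φ₁ sin δ cos θ = (0.345069)(0.867010) + (0.938577)(0.498290)(-0.544639) = 0.044459
φ₂ = asin(0.044459) = 0.044474 rad = 2.548°.
Δλ = atan2( sin θ sin δ cos φ₁ , cos δ − sin φ₁ sin φ₂ ) = atan2(0.392233, 0.851669) = 0.431589 rad = 24.728°.
λ₂ = λ₁ + Δλ = -131.134°.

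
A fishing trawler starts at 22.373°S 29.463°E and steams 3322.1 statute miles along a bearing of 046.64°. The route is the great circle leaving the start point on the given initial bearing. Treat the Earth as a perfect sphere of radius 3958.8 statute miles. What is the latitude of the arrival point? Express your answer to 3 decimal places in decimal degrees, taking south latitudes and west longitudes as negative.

δ = 3322.1/3958.8 = 0.839168 rad (48.0808°).
With φ₁ = -22.373° = -0.390483 rad and θ = 46.64° = 0.814022 rad:
Applying the spherical law of cosines for sides, sin φ₂ = sin φ₁ cos δ + cos φ₁ sin δ cos θ = 0.218125, so φ₂ = 12.599°.
Then Δλ = atan2(0.500269, 0.751108) = 0.587570 rad, from sin θ sin δ cos φ₁ over cos δ − sin φ₁ sin φ₂.
λ₂ = 29.463° + 33.665° = 63.128°.

latitude 12.599°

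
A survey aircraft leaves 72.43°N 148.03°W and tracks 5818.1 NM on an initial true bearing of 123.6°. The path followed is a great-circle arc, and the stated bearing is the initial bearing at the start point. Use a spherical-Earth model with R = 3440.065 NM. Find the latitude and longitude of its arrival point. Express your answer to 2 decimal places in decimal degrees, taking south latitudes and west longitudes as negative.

The arc subtends δ = 5818.1/3440.065 = 1.691276 rad at the centre.
Start latitude φ₁ = 1.264142 rad; initial bearing θ = 2.157227 rad.
Destination latitude: φ₂ = arcsin( sin φ₁ cos δ + cos φ₁ sin δ cos θ ) = arcsin(-0.280423) = -16.29°.
For the longitude increment, Δλ = atan2( sin θ sin δ cos φ₁, cos δ − sin φ₁ sin φ₂ ) = atan2(0.249612, 0.147153) = 59.48°.
λ₂ = λ₁ + Δλ = -88.55°.

latitude -16.29°, longitude -88.55°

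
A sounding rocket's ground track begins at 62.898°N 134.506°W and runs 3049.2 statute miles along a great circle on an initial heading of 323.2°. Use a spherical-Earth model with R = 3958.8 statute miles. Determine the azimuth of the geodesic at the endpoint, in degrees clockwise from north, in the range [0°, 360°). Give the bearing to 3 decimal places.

final bearing 217.317°

The arc subtends δ = 3049.2/3958.8 = 0.770233 rad at the centre.
Start latitude φ₁ = 1.097777 rad; initial bearing θ = 5.640904 rad.
sin φ₂ = sin φ₁ cos δ + cos φ₁ sin δ cos θ = (0.890197)(0.717748) + (0.455576)(0.696303)(0.800731) = 0.892944
φ₂ = asin(0.892944) = 1.103844 rad = 63.246°.
For the longitude increment, Δλ = atan2( sin θ sin δ cos φ₁, cos δ − sin φ₁ sin φ₂ ) = atan2(-0.190022, -0.077148) = -112.097°.
λ₂ = -134.506° + -112.097° = -246.603°, normalized to (−180°, 180°] → 113.397°.
The forward bearing on arrival equals the back-azimuth from the destination plus 180°.
Back-azimuth from P₂ (63.246°, 113.397°) to P₁ (62.898°, -134.506°), with Δλ' = λ₁ − λ₂ = -247.903°: atan2( sin Δλ' cos φ₁ , cos φ₂ sin φ₁ − sin φ₂ cos φ₁ cos Δλ' ) = 37.317°.
Final bearing = (37.317° + 180°) mod 360° = 217.317°.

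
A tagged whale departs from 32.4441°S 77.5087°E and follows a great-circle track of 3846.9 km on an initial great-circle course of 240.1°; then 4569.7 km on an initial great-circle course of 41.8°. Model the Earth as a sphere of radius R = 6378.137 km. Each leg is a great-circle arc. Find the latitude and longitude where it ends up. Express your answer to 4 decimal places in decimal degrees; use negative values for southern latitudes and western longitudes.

Apply the spherical direct solution leg by leg, carrying full precision between legs.
Leg 1: from (-32.4441°, 77.5087°), δ = 3846.9/6378.137 = 0.603139 rad, θ = 240.1° → φ = -42.8783°, λ = 35.3622°.
Leg 2: from (-42.8783°, 35.3622°), δ = 4569.7/6378.137 = 0.716463 rad, θ = 41.8° → φ = -8.8813°, λ = 61.6601°.

latitude -8.8813°, longitude 61.6601°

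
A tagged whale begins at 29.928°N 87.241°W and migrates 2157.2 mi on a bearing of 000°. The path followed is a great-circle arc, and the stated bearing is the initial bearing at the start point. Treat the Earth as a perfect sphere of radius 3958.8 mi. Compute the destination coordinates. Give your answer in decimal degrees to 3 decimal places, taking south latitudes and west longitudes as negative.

δ = 2157.2/3958.8 = 0.544913 rad (31.2212°).
With φ₁ = 29.928° = 0.522342 rad and θ = 0° = 0.000000 rad:
sin φ₂ = sin φ₁ cos δ + cos φ₁ sin δ cos θ = (0.498911)(0.855173) + (0.866653)(0.518343)(1.000000) = 0.875879
φ₂ = asin(0.875879) = 1.067255 rad = 61.149°.
Then Δλ = atan2(0.000000, 0.418187) = 0.000000 rad, from sin θ sin δ cos φ₁ over cos δ − sin φ₁ sin φ₂.
λ₂ = -87.241° + 0.000° = -87.241°.

latitude 61.149°, longitude -87.241°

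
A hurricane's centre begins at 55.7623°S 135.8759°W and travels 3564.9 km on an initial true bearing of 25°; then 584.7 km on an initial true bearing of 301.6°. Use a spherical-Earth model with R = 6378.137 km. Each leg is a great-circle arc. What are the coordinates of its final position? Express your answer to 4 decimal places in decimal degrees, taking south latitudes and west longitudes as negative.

latitude -22.6691°, longitude -126.3467°

Apply the spherical direct solution leg by leg, carrying full precision between legs.
Leg 1: from (-55.7623°, -135.8759°), δ = 3564.9/6378.137 = 0.558925 rad, θ = 25° → φ = -25.5001°, λ = -121.4995°.
Leg 2: from (-25.5001°, -121.4995°), δ = 584.7/6378.137 = 0.091673 rad, θ = 301.6° → φ = -22.6691°, λ = -126.3467°.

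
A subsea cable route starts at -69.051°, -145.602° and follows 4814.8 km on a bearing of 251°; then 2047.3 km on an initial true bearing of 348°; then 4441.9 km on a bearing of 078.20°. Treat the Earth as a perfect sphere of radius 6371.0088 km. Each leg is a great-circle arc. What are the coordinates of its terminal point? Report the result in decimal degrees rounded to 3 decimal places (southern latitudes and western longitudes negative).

latitude -16.630°, longitude 165.538°

Apply the spherical direct solution leg by leg, carrying full precision between legs.
Leg 1: from (-69.051°, -145.602°), δ = 4814.8/6371.0088 = 0.755736 rad, θ = 251° → φ = -49.419°, λ = 128.955°.
Leg 2: from (-49.419°, 128.955°), δ = 2047.3/6371.0088 = 0.321346 rad, θ = 348° → φ = -31.308°, λ = 124.547°.
Leg 3: from (-31.308°, 124.547°), δ = 4441.9/6371.0088 = 0.697205 rad, θ = 78.2° → φ = -16.630°, λ = 165.538°.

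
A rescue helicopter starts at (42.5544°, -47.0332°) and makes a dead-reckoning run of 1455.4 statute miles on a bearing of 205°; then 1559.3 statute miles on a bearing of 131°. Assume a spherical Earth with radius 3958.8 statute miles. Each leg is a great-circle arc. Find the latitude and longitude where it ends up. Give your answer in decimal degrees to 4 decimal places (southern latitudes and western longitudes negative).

latitude 7.4395°, longitude -39.5493°

Apply the spherical direct solution leg by leg, carrying full precision between legs.
Leg 1: from (42.5544°, -47.0332°), δ = 1455.4/3958.8 = 0.367637 rad, θ = 205° → φ = 23.0261°, λ = -56.5329°.
Leg 2: from (23.0261°, -56.5329°), δ = 1559.3/3958.8 = 0.393882 rad, θ = 131° → φ = 7.4395°, λ = -39.5493°.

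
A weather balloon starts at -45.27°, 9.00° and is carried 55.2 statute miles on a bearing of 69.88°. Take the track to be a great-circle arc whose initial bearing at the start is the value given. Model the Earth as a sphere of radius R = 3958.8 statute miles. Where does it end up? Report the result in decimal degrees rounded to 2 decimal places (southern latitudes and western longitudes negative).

latitude -44.99°, longitude 10.06°

δ = 55.2/3958.8 = 0.013944 rad (0.7989°).
With φ₁ = -45.27° = -0.790111 rad and θ = 69.88° = 1.219636 rad:
Applying the spherical law of cosines for sides, sin φ₂ = sin φ₁ cos δ + cos φ₁ sin δ cos θ = -0.706987, so φ₂ = -44.99°.
Δλ = atan2( sin θ sin δ cos φ₁ , cos δ − sin φ₁ sin φ₂ ) = atan2(0.009214, 0.497638) = 0.018513 rad = 1.06°.
λ₂ = λ₁ + Δλ = 10.06°.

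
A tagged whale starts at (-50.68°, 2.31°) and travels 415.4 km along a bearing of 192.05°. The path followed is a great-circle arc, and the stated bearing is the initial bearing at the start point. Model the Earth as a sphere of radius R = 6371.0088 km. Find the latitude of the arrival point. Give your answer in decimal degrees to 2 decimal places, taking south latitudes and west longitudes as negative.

latitude -54.33°

Angular distance δ = d/R = 415.4 / 6371.0088 = 0.065202 rad.
Start latitude φ₁ = -0.884533 rad; initial bearing θ = 3.351905 rad.
Destination latitude: φ₂ = arcsin( sin φ₁ cos δ + cos φ₁ sin δ cos θ ) = arcsin(-0.812351) = -54.33°.
For the longitude increment, Δλ = atan2( sin θ sin δ cos φ₁, cos δ − sin φ₁ sin φ₂ ) = atan2(-0.008619, 0.369425) = -1.34°.
λ₂ = 2.31° + -1.34° = 0.97°.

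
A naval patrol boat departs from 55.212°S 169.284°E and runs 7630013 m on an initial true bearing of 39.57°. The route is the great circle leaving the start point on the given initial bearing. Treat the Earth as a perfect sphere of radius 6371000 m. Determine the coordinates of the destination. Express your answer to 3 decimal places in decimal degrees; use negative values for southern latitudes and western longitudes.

δ = 7630013/6371000 = 1.197616 rad (68.6184°).
With φ₁ = -55.212° = -0.963631 rad and θ = 39.57° = 0.690627 rad:
Applying the spherical law of cosines for sides, sin φ₂ = sin φ₁ cos δ + cos φ₁ sin δ cos θ = 0.110113, so φ₂ = 6.322°.
For the longitude increment, Δλ = atan2( sin θ sin δ cos φ₁, cos δ − sin φ₁ sin φ₂ ) = atan2(0.338432, 0.455011) = 36.641°.
λ₂ = 169.284° + 36.641° = 205.925°, normalized to (−180°, 180°] → -154.075°.

latitude 6.322°, longitude -154.075°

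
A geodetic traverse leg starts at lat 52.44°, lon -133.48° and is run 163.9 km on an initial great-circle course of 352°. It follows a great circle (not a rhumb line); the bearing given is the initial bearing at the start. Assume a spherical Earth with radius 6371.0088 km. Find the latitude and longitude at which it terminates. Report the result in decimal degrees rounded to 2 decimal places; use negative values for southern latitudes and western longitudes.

Angular distance δ = d/R = 163.9 / 6371.0088 = 0.025726 rad.
With φ₁ = 52.44° = 0.915251 rad and θ = 352° = 6.143559 rad:
Destination latitude: φ₂ = arcsin( sin φ₁ cos δ + cos φ₁ sin δ cos θ ) = arcsin(0.807981) = 53.90°.
For the longitude increment, Δλ = atan2( sin θ sin δ cos φ₁, cos δ − sin φ₁ sin φ₂ ) = atan2(-0.002182, 0.359170) = -0.35°.
λ₂ = λ₁ + Δλ = -133.83°.

latitude 53.90°, longitude -133.83°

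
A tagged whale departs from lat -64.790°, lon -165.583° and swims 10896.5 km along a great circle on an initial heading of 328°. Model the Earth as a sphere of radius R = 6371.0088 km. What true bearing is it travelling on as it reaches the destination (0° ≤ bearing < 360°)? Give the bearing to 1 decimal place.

final bearing 345.1°

δ = 10896.5/6371.0088 = 1.710326 rad (97.9944°).
With φ₁ = -64.790° = -1.130799 rad and θ = 328° = 5.724680 rad:
sin φ₂ = sin φ₁ cos δ + cos φ₁ sin δ cos θ = (-0.904753)(-0.139077) + (0.425937)(0.990282)(0.848048) = 0.483535
φ₂ = asin(0.483535) = 0.504689 rad = 28.917°.
For the longitude increment, Δλ = atan2( sin θ sin δ cos φ₁, cos δ − sin φ₁ sin φ₂ ) = atan2(-0.223519, 0.298403) = -36.835°.
λ₂ = -165.583° + -36.835° = -202.418°, normalized to (−180°, 180°] → 157.582°.
The forward bearing on arrival equals the back-azimuth from the destination plus 180°.
Back-azimuth from P₂ (28.9°, 157.6°) to P₁ (-64.8°, -165.6°), with Δλ' = λ₁ − λ₂ = -323.2°: atan2( sin Δλ' cos φ₁ , cos φ₂ sin φ₁ − sin φ₂ cos φ₁ cos Δλ' ) = 165.1°.
Final bearing = (165.1° + 180°) mod 360° = 345.1°.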